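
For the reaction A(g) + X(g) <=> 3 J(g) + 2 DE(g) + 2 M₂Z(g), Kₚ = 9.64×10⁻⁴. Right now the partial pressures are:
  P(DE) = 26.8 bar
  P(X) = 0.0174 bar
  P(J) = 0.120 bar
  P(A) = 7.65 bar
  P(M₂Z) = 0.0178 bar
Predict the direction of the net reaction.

Qₚ = P(J)³·P(DE)²·P(M₂Z)² / (P(A)·P(X)) = (0.120)³·(26.8)²·(0.0178)² / ((7.65)·(0.0174)) = 0.00295
Qₚ = 0.00295 > Kₚ = 9.64×10⁻⁴, so the reverse reaction proceeds.

toward reactants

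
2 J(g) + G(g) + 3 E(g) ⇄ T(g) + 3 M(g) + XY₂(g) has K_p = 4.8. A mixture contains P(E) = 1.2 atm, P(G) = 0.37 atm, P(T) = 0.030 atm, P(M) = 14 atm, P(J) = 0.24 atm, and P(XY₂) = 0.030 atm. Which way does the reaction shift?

Q_p = P(T)·P(M)³·P(XY₂) / (P(J)²·P(G)·P(E)³) = (0.030)·(14)³·(0.030) / ((0.24)²·(0.37)·(1.2)³) = 67
Q_p = 67 > K_p = 4.8, so the reverse reaction proceeds.

in the reverse direction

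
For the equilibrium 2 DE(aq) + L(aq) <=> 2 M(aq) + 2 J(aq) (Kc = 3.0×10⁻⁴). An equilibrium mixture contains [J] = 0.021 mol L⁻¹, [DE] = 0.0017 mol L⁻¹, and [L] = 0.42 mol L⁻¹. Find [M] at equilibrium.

At equilibrium, Kc = [M]²·[J]² / ([DE]²·[L]) = 3.0×10⁻⁴.
([M])²·(0.021)² / ((0.0017)²·(0.42)) = 3.0×10⁻⁴
[M]² = 8.26×10⁻⁷ ⇒ [M] = 9.1×10⁻⁴ mol L⁻¹

[M] = 9.1×10⁻⁴ mol L⁻¹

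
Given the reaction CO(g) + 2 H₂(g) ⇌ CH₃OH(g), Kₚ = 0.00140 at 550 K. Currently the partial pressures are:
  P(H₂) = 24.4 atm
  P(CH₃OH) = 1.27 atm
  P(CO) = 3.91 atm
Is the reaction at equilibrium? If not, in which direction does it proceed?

forward (toward products)

Qₚ = P(CH₃OH) / (P(CO)·P(H₂)²) = (1.27) / ((3.91)·(24.4)²) = 5.46e-4
Qₚ = 5.46e-4 < Kₚ = 0.00140, so the forward reaction proceeds.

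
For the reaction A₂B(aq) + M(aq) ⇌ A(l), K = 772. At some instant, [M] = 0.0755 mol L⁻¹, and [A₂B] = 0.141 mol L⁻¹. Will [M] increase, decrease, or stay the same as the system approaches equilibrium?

decrease

(A is a pure liquid — omitted from Q.)
Q = 1 / ([A₂B]·[M]) = 1 / ((0.141)·(0.0755)) = 93.9
Q = 93.9 < K = 772: net forward reaction.
M is a reactant, so it decreases.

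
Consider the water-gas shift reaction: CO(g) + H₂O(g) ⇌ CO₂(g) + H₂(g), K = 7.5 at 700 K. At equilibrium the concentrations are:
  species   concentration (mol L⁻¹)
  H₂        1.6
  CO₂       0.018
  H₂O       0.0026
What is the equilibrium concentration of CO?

At equilibrium, K = [CO₂]·[H₂] / ([CO]·[H₂O]) = 7.5.
(0.018)·(1.6) / (([CO])·(0.0026)) = 7.5
[CO] = 1.48 = 1.5 mol L⁻¹

[CO] = 1.5 mol L⁻¹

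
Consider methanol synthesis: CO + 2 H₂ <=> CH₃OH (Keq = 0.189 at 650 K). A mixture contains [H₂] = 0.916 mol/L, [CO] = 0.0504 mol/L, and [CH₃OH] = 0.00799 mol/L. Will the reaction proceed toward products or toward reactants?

at equilibrium

Q = [CH₃OH] / ([CO]·[H₂]²) = (0.00799) / ((0.0504)·(0.916)²) = 0.189
Q = 0.189 = Keq, so the system is already at equilibrium.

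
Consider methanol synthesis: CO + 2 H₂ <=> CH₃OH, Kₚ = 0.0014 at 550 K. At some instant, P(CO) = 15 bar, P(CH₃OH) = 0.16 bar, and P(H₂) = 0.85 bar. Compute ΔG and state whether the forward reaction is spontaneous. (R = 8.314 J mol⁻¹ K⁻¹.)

ΔG = 10.8 kJ/mol; the forward reaction is non-spontaneous

Qₚ = P(CH₃OH) / (P(CO)·P(H₂)²) = (0.16) / ((15)·(0.85)²) = 0.0148
ΔG = RT ln(Qₚ/Kₚ) = (8.314 J mol⁻¹ K⁻¹)(550 K) × ln(0.0148/0.0014)
   = (4.573 kJ/mol)(2.358) = 10.8 kJ/mol
ΔG > 0, so the forward reaction is non-spontaneous (proceeds in reverse).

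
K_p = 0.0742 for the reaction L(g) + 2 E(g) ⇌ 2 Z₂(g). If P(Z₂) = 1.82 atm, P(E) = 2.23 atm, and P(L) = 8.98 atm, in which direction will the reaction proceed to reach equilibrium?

neither direction; the system is at equilibrium

Q_p = P(Z₂)² / (P(L)·P(E)²) = (1.82)² / ((8.98)·(2.23)²) = 0.0742
Q_p = 0.0742 = K_p, so the system is already at equilibrium.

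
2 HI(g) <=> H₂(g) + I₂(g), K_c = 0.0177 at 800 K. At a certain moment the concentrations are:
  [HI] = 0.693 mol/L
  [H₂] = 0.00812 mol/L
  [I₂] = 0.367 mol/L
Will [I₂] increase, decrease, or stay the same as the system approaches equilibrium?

increase

Q_c = [H₂]·[I₂] / [HI]² = (0.00812)·(0.367) / (0.693)² = 0.00621
Q_c = 0.00621 < K_c = 0.0177: net forward reaction.
I₂ is a product, so it increases.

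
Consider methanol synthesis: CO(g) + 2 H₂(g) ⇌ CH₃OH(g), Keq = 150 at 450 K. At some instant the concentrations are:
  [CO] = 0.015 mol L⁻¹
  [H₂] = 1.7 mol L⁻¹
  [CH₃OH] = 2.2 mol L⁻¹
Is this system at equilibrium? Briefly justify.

Q = [CH₃OH] / ([CO]·[H₂]²) = (2.2) / ((0.015)·(1.7)²) = 51
Q = 51 < Keq = 150: net forward reaction.

no; Q < K, reaction proceeds forward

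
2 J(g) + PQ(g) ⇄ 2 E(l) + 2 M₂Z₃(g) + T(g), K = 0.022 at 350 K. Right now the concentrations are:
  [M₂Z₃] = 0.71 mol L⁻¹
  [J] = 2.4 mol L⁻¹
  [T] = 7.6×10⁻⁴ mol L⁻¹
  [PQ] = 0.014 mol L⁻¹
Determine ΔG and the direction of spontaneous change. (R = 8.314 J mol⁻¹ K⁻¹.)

ΔG = -4.46 kJ/mol; the forward reaction is spontaneous

(E is a pure liquid — omitted from Q.)
Q = [M₂Z₃]²·[T] / ([J]²·[PQ]) = (0.71)²·(7.6×10⁻⁴) / ((2.4)²·(0.014)) = 0.00475
ΔG = RT ln(Q/K) = (8.314 J mol⁻¹ K⁻¹)(350 K) × ln(0.00475/0.022)
   = (2.910 kJ/mol)(-1.533) = -4.46 kJ/mol
ΔG < 0, so the forward reaction is spontaneous (proceeds forward).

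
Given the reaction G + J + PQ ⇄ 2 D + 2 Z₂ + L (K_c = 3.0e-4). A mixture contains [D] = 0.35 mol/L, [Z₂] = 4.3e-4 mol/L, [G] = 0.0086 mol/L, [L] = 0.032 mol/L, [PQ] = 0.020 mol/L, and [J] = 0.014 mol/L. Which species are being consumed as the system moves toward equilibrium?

none (at equilibrium)

Q_c = [D]²·[Z₂]²·[L] / ([G]·[J]·[PQ]) = (0.35)²·(4.3e-4)²·(0.032) / ((0.0086)·(0.014)·(0.020)) = 3.0e-4
Q_c = 3.0e-4 = K_c; the system is at equilibrium.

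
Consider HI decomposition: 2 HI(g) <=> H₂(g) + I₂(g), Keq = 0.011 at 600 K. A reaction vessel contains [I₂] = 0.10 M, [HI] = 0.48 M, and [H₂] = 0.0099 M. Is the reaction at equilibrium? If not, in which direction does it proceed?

Q = [H₂]·[I₂] / [HI]² = (0.0099)·(0.10) / (0.48)² = 0.0043
Q = 0.0043 < Keq = 0.011, so the forward reaction proceeds.

to the right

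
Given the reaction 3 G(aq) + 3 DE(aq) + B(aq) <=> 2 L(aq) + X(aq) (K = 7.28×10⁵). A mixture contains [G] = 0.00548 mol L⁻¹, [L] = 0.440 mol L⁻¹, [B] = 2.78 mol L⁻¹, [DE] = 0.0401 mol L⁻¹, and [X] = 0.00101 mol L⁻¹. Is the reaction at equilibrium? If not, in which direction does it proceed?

Q = [L]²·[X] / ([G]³·[DE]³·[B]) = (0.440)²·(0.00101) / ((0.00548)³·(0.0401)³·(2.78)) = 6.63×10⁶
Q = 6.63×10⁶ > K = 7.28×10⁵, so the reverse reaction proceeds.

reverse (toward reactants)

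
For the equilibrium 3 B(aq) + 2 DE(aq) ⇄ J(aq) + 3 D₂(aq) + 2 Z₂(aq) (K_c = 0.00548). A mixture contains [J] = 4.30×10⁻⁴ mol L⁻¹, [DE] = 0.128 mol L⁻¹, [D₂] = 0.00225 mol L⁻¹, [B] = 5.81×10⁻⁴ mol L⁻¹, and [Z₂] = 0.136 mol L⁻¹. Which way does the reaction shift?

toward reactants

Q_c = [J]·[D₂]³·[Z₂]² / ([B]³·[DE]²) = (4.30×10⁻⁴)·(0.00225)³·(0.136)² / ((5.81×10⁻⁴)³·(0.128)²) = 0.0282
Q_c = 0.0282 > K_c = 0.00548, so the reverse reaction proceeds.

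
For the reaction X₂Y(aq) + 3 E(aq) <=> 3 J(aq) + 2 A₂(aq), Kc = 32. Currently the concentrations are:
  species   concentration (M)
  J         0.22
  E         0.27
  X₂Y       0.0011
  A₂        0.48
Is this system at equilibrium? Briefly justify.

Qc = [J]³·[A₂]² / ([X₂Y]·[E]³) = (0.22)³·(0.48)² / ((0.0011)·(0.27)³) = 110
Qc = 110 > Kc = 32: net reverse reaction.

no; Q > K, reaction proceeds in reverse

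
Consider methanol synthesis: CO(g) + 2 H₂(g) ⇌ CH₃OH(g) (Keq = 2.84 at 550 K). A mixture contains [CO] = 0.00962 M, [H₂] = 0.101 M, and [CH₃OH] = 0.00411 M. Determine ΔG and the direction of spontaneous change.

Q = [CH₃OH] / ([CO]·[H₂]²) = (0.00411) / ((0.00962)·(0.101)²) = 41.9
ΔG = RT ln(Q/Keq) = (8.314 J mol⁻¹ K⁻¹)(550 K) × ln(41.9/2.84)
   = (4.573 kJ/mol)(2.691) = 12.3 kJ/mol
ΔG > 0, so the forward reaction is non-spontaneous (proceeds in reverse).

ΔG = 12.3 kJ/mol; the forward reaction is non-spontaneous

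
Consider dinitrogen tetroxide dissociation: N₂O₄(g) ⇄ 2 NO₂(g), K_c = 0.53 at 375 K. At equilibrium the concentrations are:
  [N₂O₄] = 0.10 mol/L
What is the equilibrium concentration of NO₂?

[NO₂] = 0.23 mol/L

At equilibrium, K_c = [NO₂]² / [N₂O₄] = 0.53.
([NO₂])² / (0.10) = 0.53
[NO₂]² = 0.0530 ⇒ [NO₂] = 0.23 mol/L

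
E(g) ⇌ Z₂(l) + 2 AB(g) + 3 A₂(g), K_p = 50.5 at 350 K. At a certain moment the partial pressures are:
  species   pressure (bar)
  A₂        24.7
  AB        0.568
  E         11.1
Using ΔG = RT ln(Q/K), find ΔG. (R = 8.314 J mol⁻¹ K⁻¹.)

(Z₂ is a pure liquid — omitted from Q_p.)
Q_p = P(AB)²·P(A₂)³ / P(E) = (0.568)²·(24.7)³ / (11.1) = 438
ΔG = RT ln(Q_p/K_p) = (8.314 J mol⁻¹ K⁻¹)(350 K) × ln(438/50.5)
   = (2.910 kJ/mol)(2.160) = 6.29 kJ/mol
ΔG > 0, so the forward reaction is non-spontaneous (proceeds in reverse).

ΔG = 6.29 kJ/mol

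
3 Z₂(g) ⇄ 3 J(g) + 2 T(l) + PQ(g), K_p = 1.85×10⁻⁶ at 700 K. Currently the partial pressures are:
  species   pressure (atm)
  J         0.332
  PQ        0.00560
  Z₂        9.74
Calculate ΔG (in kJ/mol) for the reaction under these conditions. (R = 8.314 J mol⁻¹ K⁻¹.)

(T is a pure liquid — omitted from Q_p.)
Q_p = P(J)³·P(PQ) / P(Z₂)³ = (0.332)³·(0.00560) / (9.74)³ = 2.22×10⁻⁷
ΔG = RT ln(Q_p/K_p) = (8.314 J mol⁻¹ K⁻¹)(700 K) × ln(2.22×10⁻⁷/1.85×10⁻⁶)
   = (5.820 kJ/mol)(-2.120) = -12.3 kJ/mol
ΔG < 0, so the forward reaction is spontaneous (proceeds forward).

ΔG = -12.3 kJ/mol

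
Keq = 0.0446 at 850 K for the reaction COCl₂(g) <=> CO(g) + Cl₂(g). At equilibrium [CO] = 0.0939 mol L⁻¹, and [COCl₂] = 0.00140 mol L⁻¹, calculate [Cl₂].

[Cl₂] = 6.65×10⁻⁴ mol L⁻¹

At equilibrium, Keq = [CO]·[Cl₂] / [COCl₂] = 0.0446.
(0.0939)·([Cl₂]) / (0.00140) = 0.0446
[Cl₂] = 6.65×10⁻⁴ mol L⁻¹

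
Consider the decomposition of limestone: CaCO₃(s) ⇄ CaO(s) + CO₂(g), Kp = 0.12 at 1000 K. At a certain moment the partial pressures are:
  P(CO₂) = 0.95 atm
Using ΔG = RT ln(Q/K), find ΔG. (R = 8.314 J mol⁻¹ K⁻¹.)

(CaCO₃, CaO are pure solids — omitted from Qp.)
Qp = P(CO₂) = 0.950
ΔG = RT ln(Qp/Kp) = (8.314 J mol⁻¹ K⁻¹)(1000 K) × ln(0.950/0.12)
   = (8.314 kJ/mol)(2.069) = 17.2 kJ/mol
ΔG > 0, so the forward reaction is non-spontaneous (proceeds in reverse).

ΔG = 17.2 kJ/mol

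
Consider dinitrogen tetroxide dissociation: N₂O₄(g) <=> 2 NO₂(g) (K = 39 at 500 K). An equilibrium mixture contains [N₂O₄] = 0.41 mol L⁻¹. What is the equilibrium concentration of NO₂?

At equilibrium, K = [NO₂]² / [N₂O₄] = 39.
([NO₂])² / (0.41) = 39
[NO₂]² = 16.0 ⇒ [NO₂] = 4.0 mol L⁻¹

[NO₂] = 4.0 mol L⁻¹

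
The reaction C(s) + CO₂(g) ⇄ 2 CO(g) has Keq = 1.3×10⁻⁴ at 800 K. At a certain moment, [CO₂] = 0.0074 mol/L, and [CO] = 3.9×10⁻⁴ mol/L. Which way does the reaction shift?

(C is a pure solid — omitted from Q.)
Q = [CO]² / [CO₂] = (3.9×10⁻⁴)² / (0.0074) = 2.1×10⁻⁵
Q = 2.1×10⁻⁵ < Keq = 1.3×10⁻⁴, so the forward reaction proceeds.

to the right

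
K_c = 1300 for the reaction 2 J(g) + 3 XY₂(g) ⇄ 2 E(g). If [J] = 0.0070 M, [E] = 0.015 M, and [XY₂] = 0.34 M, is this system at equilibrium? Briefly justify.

Q_c = [E]² / ([J]²·[XY₂]³) = (0.015)² / ((0.0070)²·(0.34)³) = 120
Q_c = 120 < K_c = 1300: net forward reaction.

no; Q < K, reaction proceeds forward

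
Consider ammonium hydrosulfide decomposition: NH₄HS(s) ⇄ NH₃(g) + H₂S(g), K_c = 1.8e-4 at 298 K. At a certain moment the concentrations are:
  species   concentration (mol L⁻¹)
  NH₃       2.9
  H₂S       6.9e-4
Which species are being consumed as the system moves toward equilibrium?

(NH₄HS is a pure solid — omitted from Q_c.)
Q_c = [NH₃]·[H₂S] = (2.9)·(6.9e-4) = 0.0020
Q_c = 0.0020 > K_c = 1.8e-4: net reverse reaction.

NH₃, H₂S (products)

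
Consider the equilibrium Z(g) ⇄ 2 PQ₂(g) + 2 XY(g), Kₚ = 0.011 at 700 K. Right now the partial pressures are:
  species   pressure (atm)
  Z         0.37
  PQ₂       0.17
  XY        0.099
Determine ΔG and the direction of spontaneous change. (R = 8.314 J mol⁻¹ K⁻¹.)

Qₚ = P(PQ₂)²·P(XY)² / P(Z) = (0.17)²·(0.099)² / (0.37) = 7.66×10⁻⁴
ΔG = RT ln(Qₚ/Kₚ) = (8.314 J mol⁻¹ K⁻¹)(700 K) × ln(7.66×10⁻⁴/0.011)
   = (5.820 kJ/mol)(-2.664) = -15.5 kJ/mol
ΔG < 0, so the forward reaction is spontaneous (proceeds forward).

ΔG = -15.5 kJ/mol; the forward reaction is spontaneous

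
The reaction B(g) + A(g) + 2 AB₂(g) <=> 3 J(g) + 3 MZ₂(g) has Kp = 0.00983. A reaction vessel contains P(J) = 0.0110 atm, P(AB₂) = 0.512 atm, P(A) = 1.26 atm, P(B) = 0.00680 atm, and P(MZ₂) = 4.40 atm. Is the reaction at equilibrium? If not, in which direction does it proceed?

in the reverse direction

Qp = P(J)³·P(MZ₂)³ / (P(B)·P(A)·P(AB₂)²) = (0.0110)³·(4.40)³ / ((0.00680)·(1.26)·(0.512)²) = 0.0505
Qp = 0.0505 > Kp = 0.00983, so the reverse reaction proceeds.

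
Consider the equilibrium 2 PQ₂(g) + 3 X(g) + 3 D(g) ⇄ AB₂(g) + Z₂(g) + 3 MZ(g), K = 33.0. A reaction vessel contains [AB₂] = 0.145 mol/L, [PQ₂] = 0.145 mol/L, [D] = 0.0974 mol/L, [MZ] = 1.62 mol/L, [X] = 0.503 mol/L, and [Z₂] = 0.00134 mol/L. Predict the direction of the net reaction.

Q = [AB₂]·[Z₂]·[MZ]³ / ([PQ₂]²·[X]³·[D]³) = (0.145)·(0.00134)·(1.62)³ / ((0.145)²·(0.503)³·(0.0974)³) = 334
Q = 334 > K = 33.0, so the reverse reaction proceeds.

reverse (toward reactants)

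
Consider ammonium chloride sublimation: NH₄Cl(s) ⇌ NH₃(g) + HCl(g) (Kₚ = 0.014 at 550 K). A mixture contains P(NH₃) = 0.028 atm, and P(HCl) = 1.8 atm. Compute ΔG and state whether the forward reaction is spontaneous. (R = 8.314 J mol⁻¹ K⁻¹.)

ΔG = 5.86 kJ/mol; the forward reaction is non-spontaneous

(NH₄Cl is a pure solid — omitted from Qₚ.)
Qₚ = P(NH₃)·P(HCl) = (0.028)·(1.8) = 0.0504
ΔG = RT ln(Qₚ/Kₚ) = (8.314 J mol⁻¹ K⁻¹)(550 K) × ln(0.0504/0.014)
   = (4.573 kJ/mol)(1.281) = 5.86 kJ/mol
ΔG > 0, so the forward reaction is non-spontaneous (proceeds in reverse).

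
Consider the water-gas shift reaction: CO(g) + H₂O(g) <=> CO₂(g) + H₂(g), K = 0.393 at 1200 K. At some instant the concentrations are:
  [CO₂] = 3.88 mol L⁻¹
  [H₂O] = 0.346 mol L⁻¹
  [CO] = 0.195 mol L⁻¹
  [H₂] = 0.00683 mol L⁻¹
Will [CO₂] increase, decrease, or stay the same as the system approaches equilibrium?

Q = [CO₂]·[H₂] / ([CO]·[H₂O]) = (3.88)·(0.00683) / ((0.195)·(0.346)) = 0.393
Q = 0.393 = K; the system is at equilibrium.

stay the same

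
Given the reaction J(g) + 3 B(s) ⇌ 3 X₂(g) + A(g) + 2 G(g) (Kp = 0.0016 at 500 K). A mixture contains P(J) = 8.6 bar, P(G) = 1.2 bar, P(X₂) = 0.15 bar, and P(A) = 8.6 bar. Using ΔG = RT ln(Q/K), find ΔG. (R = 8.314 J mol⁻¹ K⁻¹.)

(B is a pure solid — omitted from Qp.)
Qp = P(X₂)³·P(A)·P(G)² / P(J) = (0.15)³·(8.6)·(1.2)² / (8.6) = 0.00486
ΔG = RT ln(Qp/Kp) = (8.314 J mol⁻¹ K⁻¹)(500 K) × ln(0.00486/0.0016)
   = (4.157 kJ/mol)(1.111) = 4.62 kJ/mol
ΔG > 0, so the forward reaction is non-spontaneous (proceeds in reverse).

ΔG = 4.62 kJ/mol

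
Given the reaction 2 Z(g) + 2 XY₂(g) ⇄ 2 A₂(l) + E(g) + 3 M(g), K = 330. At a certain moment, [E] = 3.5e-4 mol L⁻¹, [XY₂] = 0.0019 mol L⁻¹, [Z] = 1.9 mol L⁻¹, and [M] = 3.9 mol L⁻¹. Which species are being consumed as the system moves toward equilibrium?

(A₂ is a pure liquid — omitted from Q.)
Q = [E]·[M]³ / ([Z]²·[XY₂]²) = (3.5e-4)·(3.9)³ / ((1.9)²·(0.0019)²) = 1600
Q = 1600 > K = 330: net reverse reaction.

A₂, E, M (products)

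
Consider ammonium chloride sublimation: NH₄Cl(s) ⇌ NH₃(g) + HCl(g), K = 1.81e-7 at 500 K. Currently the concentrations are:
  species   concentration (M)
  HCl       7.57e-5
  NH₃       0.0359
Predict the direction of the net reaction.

to the left

(NH₄Cl is a pure solid — omitted from Q.)
Q = [NH₃]·[HCl] = (0.0359)·(7.57e-5) = 2.72e-6
Q = 2.72e-6 > K = 1.81e-7, so the reverse reaction proceeds.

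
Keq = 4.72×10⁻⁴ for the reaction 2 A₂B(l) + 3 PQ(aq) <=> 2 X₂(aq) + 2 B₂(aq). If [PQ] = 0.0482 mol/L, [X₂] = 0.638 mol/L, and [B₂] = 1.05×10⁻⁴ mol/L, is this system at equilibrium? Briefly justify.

(A₂B is a pure liquid — omitted from Q.)
Q = [X₂]²·[B₂]² / [PQ]³ = (0.638)²·(1.05×10⁻⁴)² / (0.0482)³ = 4.01×10⁻⁵
Q = 4.01×10⁻⁵ < Keq = 4.72×10⁻⁴: net forward reaction.

no; Q < K, reaction proceeds forward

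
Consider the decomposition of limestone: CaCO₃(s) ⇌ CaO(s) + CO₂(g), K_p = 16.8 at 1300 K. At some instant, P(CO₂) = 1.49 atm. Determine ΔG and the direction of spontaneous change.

(CaCO₃, CaO are pure solids — omitted from Q_p.)
Q_p = P(CO₂) = 1.49
ΔG = RT ln(Q_p/K_p) = (8.314 J mol⁻¹ K⁻¹)(1300 K) × ln(1.49/16.8)
   = (10.81 kJ/mol)(-2.423) = -26.2 kJ/mol
ΔG < 0, so the forward reaction is spontaneous (proceeds forward).

ΔG = -26.2 kJ/mol; the forward reaction is spontaneous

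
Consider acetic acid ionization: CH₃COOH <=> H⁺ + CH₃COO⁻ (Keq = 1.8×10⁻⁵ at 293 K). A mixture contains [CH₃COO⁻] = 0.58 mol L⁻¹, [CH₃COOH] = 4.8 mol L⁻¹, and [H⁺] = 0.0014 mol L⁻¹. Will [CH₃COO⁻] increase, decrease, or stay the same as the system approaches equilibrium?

Q = [H⁺]·[CH₃COO⁻] / [CH₃COOH] = (0.0014)·(0.58) / (4.8) = 1.7×10⁻⁴
Q = 1.7×10⁻⁴ > Keq = 1.8×10⁻⁵: net reverse reaction.
CH₃COO⁻ is a product, so it decreases.

decrease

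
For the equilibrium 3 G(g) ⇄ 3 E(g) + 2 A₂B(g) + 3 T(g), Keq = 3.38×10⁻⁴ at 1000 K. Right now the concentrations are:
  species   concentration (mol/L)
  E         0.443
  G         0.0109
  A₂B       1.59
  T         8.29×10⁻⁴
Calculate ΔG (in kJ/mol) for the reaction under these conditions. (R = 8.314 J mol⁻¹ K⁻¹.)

ΔG = -10.4 kJ/mol

Q = [E]³·[A₂B]²·[T]³ / [G]³ = (0.443)³·(1.59)²·(8.29×10⁻⁴)³ / (0.0109)³ = 9.67×10⁻⁵
ΔG = RT ln(Q/Keq) = (8.314 J mol⁻¹ K⁻¹)(1000 K) × ln(9.67×10⁻⁵/3.38×10⁻⁴)
   = (8.314 kJ/mol)(-1.251) = -10.4 kJ/mol
ΔG < 0, so the forward reaction is spontaneous (proceeds forward).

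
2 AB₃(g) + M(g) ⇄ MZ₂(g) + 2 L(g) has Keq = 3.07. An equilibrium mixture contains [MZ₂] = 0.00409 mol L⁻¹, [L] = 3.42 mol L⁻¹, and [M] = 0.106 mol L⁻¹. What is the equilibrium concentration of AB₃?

At equilibrium, Keq = [MZ₂]·[L]² / ([AB₃]²·[M]) = 3.07.
(0.00409)·(3.42)² / (([AB₃])²·(0.106)) = 3.07
[AB₃]² = 0.147 ⇒ [AB₃] = 0.383 mol L⁻¹

[AB₃] = 0.383 mol L⁻¹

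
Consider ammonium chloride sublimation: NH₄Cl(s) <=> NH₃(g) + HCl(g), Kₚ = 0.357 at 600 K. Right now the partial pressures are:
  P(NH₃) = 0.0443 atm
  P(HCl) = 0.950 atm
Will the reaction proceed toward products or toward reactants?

to the right

(NH₄Cl is a pure solid — omitted from Qₚ.)
Qₚ = P(NH₃)·P(HCl) = (0.0443)·(0.950) = 0.0421
Qₚ = 0.0421 < Kₚ = 0.357, so the forward reaction proceeds.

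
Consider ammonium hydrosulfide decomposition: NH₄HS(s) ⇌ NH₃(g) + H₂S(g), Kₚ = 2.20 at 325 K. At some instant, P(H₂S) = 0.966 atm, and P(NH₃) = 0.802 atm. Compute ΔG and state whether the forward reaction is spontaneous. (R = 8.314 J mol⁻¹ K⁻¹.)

ΔG = -2.82 kJ/mol; the forward reaction is spontaneous

(NH₄HS is a pure solid — omitted from Qₚ.)
Qₚ = P(NH₃)·P(H₂S) = (0.802)·(0.966) = 0.775
ΔG = RT ln(Qₚ/Kₚ) = (8.314 J mol⁻¹ K⁻¹)(325 K) × ln(0.775/2.20)
   = (2.702 kJ/mol)(-1.043) = -2.82 kJ/mol
ΔG < 0, so the forward reaction is spontaneous (proceeds forward).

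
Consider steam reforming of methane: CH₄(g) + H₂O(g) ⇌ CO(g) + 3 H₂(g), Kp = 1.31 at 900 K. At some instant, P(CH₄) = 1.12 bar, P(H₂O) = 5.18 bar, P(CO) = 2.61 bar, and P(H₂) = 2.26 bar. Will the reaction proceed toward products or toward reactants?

toward reactants

Qp = P(CO)·P(H₂)³ / (P(CH₄)·P(H₂O)) = (2.61)·(2.26)³ / ((1.12)·(5.18)) = 5.19
Qp = 5.19 > Kp = 1.31, so the reverse reaction proceeds.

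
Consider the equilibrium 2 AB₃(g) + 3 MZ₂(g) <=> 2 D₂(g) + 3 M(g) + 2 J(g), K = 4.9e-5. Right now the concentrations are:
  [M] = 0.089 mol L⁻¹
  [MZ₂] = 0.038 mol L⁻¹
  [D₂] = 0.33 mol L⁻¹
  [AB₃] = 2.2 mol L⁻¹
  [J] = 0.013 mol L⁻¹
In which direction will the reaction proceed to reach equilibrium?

Q = [D₂]²·[M]³·[J]² / ([AB₃]²·[MZ₂]³) = (0.33)²·(0.089)³·(0.013)² / ((2.2)²·(0.038)³) = 4.9e-5
Q = 4.9e-5 = K, so the system is already at equilibrium.

no net change (already at equilibrium)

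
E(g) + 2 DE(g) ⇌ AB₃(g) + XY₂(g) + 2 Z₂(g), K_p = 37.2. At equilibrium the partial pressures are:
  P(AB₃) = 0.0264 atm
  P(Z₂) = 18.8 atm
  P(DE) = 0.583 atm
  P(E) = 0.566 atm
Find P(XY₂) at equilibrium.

P(XY₂) = 0.767 atm

At equilibrium, K_p = P(AB₃)·P(XY₂)·P(Z₂)² / (P(E)·P(DE)²) = 37.2.
(0.0264)·(P(XY₂))·(18.8)² / ((0.566)·(0.583)²) = 37.2
P(XY₂) = 0.767 atm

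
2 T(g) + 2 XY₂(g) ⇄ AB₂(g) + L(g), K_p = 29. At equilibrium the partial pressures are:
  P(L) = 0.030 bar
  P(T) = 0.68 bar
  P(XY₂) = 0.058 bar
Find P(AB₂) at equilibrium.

P(AB₂) = 1.5 bar

At equilibrium, K_p = P(AB₂)·P(L) / (P(T)²·P(XY₂)²) = 29.
(P(AB₂))·(0.030) / ((0.68)²·(0.058)²) = 29
P(AB₂) = 1.50 = 1.5 bar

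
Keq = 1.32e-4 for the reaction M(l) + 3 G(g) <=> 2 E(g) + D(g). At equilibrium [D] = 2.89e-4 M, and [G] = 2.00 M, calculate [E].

(M is a pure liquid — omitted from Keq.)
At equilibrium, Keq = [E]²·[D] / [G]³ = 1.32e-4.
([E])²·(2.89e-4) / (2.00)³ = 1.32e-4
[E]² = 3.65 ⇒ [E] = 1.91 M

[E] = 1.91 M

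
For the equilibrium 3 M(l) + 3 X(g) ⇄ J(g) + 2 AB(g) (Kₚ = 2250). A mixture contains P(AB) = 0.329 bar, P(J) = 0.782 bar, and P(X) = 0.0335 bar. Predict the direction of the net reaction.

no net change (already at equilibrium)

(M is a pure liquid — omitted from Qₚ.)
Qₚ = P(J)·P(AB)² / P(X)³ = (0.782)·(0.329)² / (0.0335)³ = 2250
Qₚ = 2250 = Kₚ, so the system is already at equilibrium.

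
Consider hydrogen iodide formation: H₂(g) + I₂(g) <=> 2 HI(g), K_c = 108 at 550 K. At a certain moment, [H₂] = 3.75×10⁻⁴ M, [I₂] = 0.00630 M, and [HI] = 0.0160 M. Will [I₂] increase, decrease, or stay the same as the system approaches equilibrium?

stay the same

Q_c = [HI]² / ([H₂]·[I₂]) = (0.0160)² / ((3.75×10⁻⁴)·(0.00630)) = 108
Q_c = 108 = K_c; the system is at equilibrium.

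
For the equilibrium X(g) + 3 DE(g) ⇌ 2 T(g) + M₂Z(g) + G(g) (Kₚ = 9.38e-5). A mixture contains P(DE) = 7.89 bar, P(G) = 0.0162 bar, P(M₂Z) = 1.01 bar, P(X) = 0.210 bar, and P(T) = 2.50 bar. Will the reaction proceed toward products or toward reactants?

Qₚ = P(T)²·P(M₂Z)·P(G) / (P(X)·P(DE)³) = (2.50)²·(1.01)·(0.0162) / ((0.210)·(7.89)³) = 9.91e-4
Qₚ = 9.91e-4 > Kₚ = 9.38e-5, so the reverse reaction proceeds.

reverse (toward reactants)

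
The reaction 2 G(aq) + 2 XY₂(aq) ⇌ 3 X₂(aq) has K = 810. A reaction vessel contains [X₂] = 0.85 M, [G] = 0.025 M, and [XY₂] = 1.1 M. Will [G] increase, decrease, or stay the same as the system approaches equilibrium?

stay the same

Q = [X₂]³ / ([G]²·[XY₂]²) = (0.85)³ / ((0.025)²·(1.1)²) = 810
Q = 810 = K; the system is at equilibrium.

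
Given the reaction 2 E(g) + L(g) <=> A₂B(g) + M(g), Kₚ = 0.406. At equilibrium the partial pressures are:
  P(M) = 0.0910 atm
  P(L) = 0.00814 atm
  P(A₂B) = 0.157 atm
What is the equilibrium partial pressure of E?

P(E) = 2.08 atm

At equilibrium, Kₚ = P(A₂B)·P(M) / (P(E)²·P(L)) = 0.406.
(0.157)·(0.0910) / ((P(E))²·(0.00814)) = 0.406
P(E)² = 4.32 ⇒ P(E) = 2.08 atm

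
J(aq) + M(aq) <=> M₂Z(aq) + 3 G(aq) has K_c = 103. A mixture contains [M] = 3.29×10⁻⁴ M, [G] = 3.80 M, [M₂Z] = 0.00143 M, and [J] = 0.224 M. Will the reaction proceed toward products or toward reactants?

reverse (toward reactants)

Q_c = [M₂Z]·[G]³ / ([J]·[M]) = (0.00143)·(3.80)³ / ((0.224)·(3.29×10⁻⁴)) = 1060
Q_c = 1060 > K_c = 103, so the reverse reaction proceeds.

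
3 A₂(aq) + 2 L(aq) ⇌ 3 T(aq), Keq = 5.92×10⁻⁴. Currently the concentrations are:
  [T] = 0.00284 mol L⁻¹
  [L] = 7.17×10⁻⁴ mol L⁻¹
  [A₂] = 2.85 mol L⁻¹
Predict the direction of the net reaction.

reverse (toward reactants)

Q = [T]³ / ([A₂]³·[L]²) = (0.00284)³ / ((2.85)³·(7.17×10⁻⁴)²) = 0.00192
Q = 0.00192 > Keq = 5.92×10⁻⁴, so the reverse reaction proceeds.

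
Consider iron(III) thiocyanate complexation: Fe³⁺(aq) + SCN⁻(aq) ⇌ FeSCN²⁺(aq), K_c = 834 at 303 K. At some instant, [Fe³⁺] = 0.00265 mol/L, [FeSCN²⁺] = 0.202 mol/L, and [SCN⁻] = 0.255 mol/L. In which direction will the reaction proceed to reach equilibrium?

forward (toward products)

Q_c = [FeSCN²⁺] / ([Fe³⁺]·[SCN⁻]) = (0.202) / ((0.00265)·(0.255)) = 299
Q_c = 299 < K_c = 834, so the forward reaction proceeds.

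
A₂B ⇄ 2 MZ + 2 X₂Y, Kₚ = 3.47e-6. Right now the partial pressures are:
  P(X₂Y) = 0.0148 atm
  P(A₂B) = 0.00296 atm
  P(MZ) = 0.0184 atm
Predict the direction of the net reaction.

reverse (toward reactants)

Qₚ = P(MZ)²·P(X₂Y)² / P(A₂B) = (0.0184)²·(0.0148)² / (0.00296) = 2.51e-5
Qₚ = 2.51e-5 > Kₚ = 3.47e-6, so the reverse reaction proceeds.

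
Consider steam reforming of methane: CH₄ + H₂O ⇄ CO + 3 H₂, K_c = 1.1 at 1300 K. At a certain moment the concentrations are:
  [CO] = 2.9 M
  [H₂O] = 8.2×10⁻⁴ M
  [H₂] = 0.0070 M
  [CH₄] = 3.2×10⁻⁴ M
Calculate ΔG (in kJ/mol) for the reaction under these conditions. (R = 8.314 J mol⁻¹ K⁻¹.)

Q_c = [CO]·[H₂]³ / ([CH₄]·[H₂O]) = (2.9)·(0.0070)³ / ((3.2×10⁻⁴)·(8.2×10⁻⁴)) = 3.79
ΔG = RT ln(Q_c/K_c) = (8.314 J mol⁻¹ K⁻¹)(1300 K) × ln(3.79/1.1)
   = (10.81 kJ/mol)(1.237) = 13.4 kJ/mol
ΔG > 0, so the forward reaction is non-spontaneous (proceeds in reverse).

ΔG = 13.4 kJ/mol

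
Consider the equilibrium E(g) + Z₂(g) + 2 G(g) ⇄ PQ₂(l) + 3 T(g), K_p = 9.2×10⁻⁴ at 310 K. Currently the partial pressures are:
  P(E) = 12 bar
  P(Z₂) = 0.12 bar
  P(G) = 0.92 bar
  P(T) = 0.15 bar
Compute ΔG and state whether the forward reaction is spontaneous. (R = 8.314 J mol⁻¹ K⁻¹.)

(PQ₂ is a pure liquid — omitted from Q_p.)
Q_p = P(T)³ / (P(E)·P(Z₂)·P(G)²) = (0.15)³ / ((12)·(0.12)·(0.92)²) = 0.00277
ΔG = RT ln(Q_p/K_p) = (8.314 J mol⁻¹ K⁻¹)(310 K) × ln(0.00277/9.2×10⁻⁴)
   = (2.577 kJ/mol)(1.102) = 2.84 kJ/mol
ΔG > 0, so the forward reaction is non-spontaneous (proceeds in reverse).

ΔG = 2.84 kJ/mol; the forward reaction is non-spontaneous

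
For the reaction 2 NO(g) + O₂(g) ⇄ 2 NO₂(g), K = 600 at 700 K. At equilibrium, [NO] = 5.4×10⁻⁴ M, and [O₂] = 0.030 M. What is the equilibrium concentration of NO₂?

[NO₂] = 0.0023 M

At equilibrium, K = [NO₂]² / ([NO]²·[O₂]) = 600.
([NO₂])² / ((5.4×10⁻⁴)²·(0.030)) = 600
[NO₂]² = 5.25×10⁻⁶ ⇒ [NO₂] = 0.0023 M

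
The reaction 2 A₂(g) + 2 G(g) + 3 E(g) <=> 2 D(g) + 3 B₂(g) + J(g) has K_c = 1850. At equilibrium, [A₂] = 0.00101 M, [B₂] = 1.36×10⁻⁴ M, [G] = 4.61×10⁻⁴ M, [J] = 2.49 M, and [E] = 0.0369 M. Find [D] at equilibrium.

At equilibrium, K_c = [D]²·[B₂]³·[J] / ([A₂]²·[G]²·[E]³) = 1850.
([D])²·(1.36×10⁻⁴)³·(2.49) / ((0.00101)²·(4.61×10⁻⁴)²·(0.0369)³) = 1850
[D]² = 0.00322 ⇒ [D] = 0.0567 M

[D] = 0.0567 M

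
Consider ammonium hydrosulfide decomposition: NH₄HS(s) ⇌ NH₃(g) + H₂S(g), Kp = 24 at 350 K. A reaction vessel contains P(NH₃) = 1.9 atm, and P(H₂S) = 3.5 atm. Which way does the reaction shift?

to the right

(NH₄HS is a pure solid — omitted from Qp.)
Qp = P(NH₃)·P(H₂S) = (1.9)·(3.5) = 6.6
Qp = 6.6 < Kp = 24, so the forward reaction proceeds.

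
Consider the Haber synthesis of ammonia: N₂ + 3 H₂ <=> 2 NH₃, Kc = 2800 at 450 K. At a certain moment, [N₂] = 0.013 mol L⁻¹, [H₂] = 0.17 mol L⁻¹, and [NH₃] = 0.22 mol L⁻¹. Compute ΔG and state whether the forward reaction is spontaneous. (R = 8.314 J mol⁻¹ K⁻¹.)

Qc = [NH₃]² / ([N₂]·[H₂]³) = (0.22)² / ((0.013)·(0.17)³) = 758
ΔG = RT ln(Qc/Kc) = (8.314 J mol⁻¹ K⁻¹)(450 K) × ln(758/2800)
   = (3.741 kJ/mol)(-1.307) = -4.89 kJ/mol
ΔG < 0, so the forward reaction is spontaneous (proceeds forward).

ΔG = -4.89 kJ/mol; the forward reaction is spontaneous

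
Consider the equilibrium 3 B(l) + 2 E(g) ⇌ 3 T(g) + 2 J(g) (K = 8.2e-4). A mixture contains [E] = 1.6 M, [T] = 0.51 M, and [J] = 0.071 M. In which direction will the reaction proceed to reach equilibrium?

forward (toward products)

(B is a pure liquid — omitted from Q.)
Q = [T]³·[J]² / [E]² = (0.51)³·(0.071)² / (1.6)² = 2.6e-4
Q = 2.6e-4 < K = 8.2e-4, so the forward reaction proceeds.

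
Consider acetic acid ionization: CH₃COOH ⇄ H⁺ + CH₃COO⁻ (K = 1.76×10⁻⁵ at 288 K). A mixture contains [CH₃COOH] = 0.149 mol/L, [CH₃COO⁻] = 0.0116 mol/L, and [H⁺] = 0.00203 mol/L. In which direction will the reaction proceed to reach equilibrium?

toward reactants

Q = [H⁺]·[CH₃COO⁻] / [CH₃COOH] = (0.00203)·(0.0116) / (0.149) = 1.58×10⁻⁴
Q = 1.58×10⁻⁴ > K = 1.76×10⁻⁵, so the reverse reaction proceeds.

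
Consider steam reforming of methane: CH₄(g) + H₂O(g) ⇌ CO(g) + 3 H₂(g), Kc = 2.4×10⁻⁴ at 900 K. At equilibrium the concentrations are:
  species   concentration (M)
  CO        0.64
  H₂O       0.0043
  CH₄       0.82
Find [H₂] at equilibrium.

At equilibrium, Kc = [CO]·[H₂]³ / ([CH₄]·[H₂O]) = 2.4×10⁻⁴.
(0.64)·([H₂])³ / ((0.82)·(0.0043)) = 2.4×10⁻⁴
[H₂]³ = 1.32×10⁻⁶ ⇒ [H₂] = 0.011 M

[H₂] = 0.011 M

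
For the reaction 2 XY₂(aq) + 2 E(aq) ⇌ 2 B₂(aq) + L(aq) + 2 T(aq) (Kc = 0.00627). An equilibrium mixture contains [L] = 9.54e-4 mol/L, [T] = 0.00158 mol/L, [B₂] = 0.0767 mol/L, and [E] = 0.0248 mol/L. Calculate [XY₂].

At equilibrium, Kc = [B₂]²·[L]·[T]² / ([XY₂]²·[E]²) = 0.00627.
(0.0767)²·(9.54e-4)·(0.00158)² / (([XY₂])²·(0.0248)²) = 0.00627
[XY₂]² = 3.63e-6 ⇒ [XY₂] = 0.00191 mol/L

[XY₂] = 0.00191 mol/L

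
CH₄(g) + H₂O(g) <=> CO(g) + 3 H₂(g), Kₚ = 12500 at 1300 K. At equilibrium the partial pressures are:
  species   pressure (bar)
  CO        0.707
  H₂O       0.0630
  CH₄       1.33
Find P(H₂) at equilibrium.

At equilibrium, Kₚ = P(CO)·P(H₂)³ / (P(CH₄)·P(H₂O)) = 12500.
(0.707)·(P(H₂))³ / ((1.33)·(0.0630)) = 12500
P(H₂)³ = 1480 ⇒ P(H₂) = 11.4 bar

P(H₂) = 11.4 bar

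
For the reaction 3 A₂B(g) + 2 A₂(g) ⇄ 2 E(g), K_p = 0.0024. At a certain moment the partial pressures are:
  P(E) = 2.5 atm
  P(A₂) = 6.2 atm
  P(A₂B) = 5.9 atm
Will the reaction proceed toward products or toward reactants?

forward (toward products)

Q_p = P(E)² / (P(A₂B)³·P(A₂)²) = (2.5)² / ((5.9)³·(6.2)²) = 7.9×10⁻⁴
Q_p = 7.9×10⁻⁴ < K_p = 0.0024, so the forward reaction proceeds.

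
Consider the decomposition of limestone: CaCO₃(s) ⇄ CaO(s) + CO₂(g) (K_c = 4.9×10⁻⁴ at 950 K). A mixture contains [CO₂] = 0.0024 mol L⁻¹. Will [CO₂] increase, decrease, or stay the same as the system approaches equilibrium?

(CaCO₃, CaO are pure solids — omitted from Q_c.)
Q_c = [CO₂] = 0.0024
Q_c = 0.0024 > K_c = 4.9×10⁻⁴: net reverse reaction.
CO₂ is a product, so it decreases.

decrease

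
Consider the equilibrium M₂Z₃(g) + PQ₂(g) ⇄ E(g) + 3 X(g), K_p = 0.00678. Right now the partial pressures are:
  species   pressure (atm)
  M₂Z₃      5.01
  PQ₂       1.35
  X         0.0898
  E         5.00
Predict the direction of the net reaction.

toward products

Q_p = P(E)·P(X)³ / (P(M₂Z₃)·P(PQ₂)) = (5.00)·(0.0898)³ / ((5.01)·(1.35)) = 5.35×10⁻⁴
Q_p = 5.35×10⁻⁴ < K_p = 0.00678, so the forward reaction proceeds.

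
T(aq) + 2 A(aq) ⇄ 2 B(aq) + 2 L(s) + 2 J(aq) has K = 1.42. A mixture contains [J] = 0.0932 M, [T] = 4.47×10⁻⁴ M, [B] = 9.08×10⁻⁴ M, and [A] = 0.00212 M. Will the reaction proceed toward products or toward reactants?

reverse (toward reactants)

(L is a pure solid — omitted from Q.)
Q = [B]²·[J]² / ([T]·[A]²) = (9.08×10⁻⁴)²·(0.0932)² / ((4.47×10⁻⁴)·(0.00212)²) = 3.56
Q = 3.56 > K = 1.42, so the reverse reaction proceeds.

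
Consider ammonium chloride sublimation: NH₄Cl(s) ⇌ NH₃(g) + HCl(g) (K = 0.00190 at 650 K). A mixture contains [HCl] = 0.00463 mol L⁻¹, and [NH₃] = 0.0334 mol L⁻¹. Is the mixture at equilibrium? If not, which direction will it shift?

(NH₄Cl is a pure solid — omitted from Q.)
Q = [NH₃]·[HCl] = (0.0334)·(0.00463) = 1.55×10⁻⁴
Q = 1.55×10⁻⁴ < K = 0.00190: net forward reaction.

no; Q < K, reaction proceeds forward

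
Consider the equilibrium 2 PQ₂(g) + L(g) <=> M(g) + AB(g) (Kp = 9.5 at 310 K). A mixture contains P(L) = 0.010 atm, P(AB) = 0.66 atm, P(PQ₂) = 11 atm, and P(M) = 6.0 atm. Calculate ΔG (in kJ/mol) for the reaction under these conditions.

ΔG = -2.75 kJ/mol

Qp = P(M)·P(AB) / (P(PQ₂)²·P(L)) = (6.0)·(0.66) / ((11)²·(0.010)) = 3.27
ΔG = RT ln(Qp/Kp) = (8.314 J mol⁻¹ K⁻¹)(310 K) × ln(3.27/9.5)
   = (2.577 kJ/mol)(-1.067) = -2.75 kJ/mol
ΔG < 0, so the forward reaction is spontaneous (proceeds forward).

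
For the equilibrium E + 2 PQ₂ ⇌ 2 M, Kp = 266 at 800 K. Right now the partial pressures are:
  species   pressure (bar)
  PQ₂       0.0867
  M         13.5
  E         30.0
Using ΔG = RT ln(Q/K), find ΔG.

Qp = P(M)² / (P(E)·P(PQ₂)²) = (13.5)² / ((30.0)·(0.0867)²) = 808
ΔG = RT ln(Qp/Kp) = (8.314 J mol⁻¹ K⁻¹)(800 K) × ln(808/266)
   = (6.651 kJ/mol)(1.111) = 7.39 kJ/mol
ΔG > 0, so the forward reaction is non-spontaneous (proceeds in reverse).

ΔG = 7.39 kJ/mol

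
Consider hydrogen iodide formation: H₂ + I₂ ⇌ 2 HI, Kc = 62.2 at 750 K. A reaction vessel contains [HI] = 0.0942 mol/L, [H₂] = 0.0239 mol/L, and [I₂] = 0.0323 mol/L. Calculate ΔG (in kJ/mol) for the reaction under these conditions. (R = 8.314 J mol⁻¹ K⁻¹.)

ΔG = -10.5 kJ/mol

Qc = [HI]² / ([H₂]·[I₂]) = (0.0942)² / ((0.0239)·(0.0323)) = 11.5
ΔG = RT ln(Qc/Kc) = (8.314 J mol⁻¹ K⁻¹)(750 K) × ln(11.5/62.2)
   = (6.236 kJ/mol)(-1.688) = -10.5 kJ/mol
ΔG < 0, so the forward reaction is spontaneous (proceeds forward).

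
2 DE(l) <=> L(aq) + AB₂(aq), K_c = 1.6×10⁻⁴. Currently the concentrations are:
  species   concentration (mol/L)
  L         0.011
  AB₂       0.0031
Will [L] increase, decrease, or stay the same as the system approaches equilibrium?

increase

(DE is a pure liquid — omitted from Q_c.)
Q_c = [L]·[AB₂] = (0.011)·(0.0031) = 3.4×10⁻⁵
Q_c = 3.4×10⁻⁵ < K_c = 1.6×10⁻⁴: net forward reaction.
L is a product, so it increases.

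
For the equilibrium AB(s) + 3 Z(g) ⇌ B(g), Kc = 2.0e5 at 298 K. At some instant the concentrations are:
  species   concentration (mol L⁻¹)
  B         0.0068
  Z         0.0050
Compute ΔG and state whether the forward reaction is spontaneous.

(AB is a pure solid — omitted from Qc.)
Qc = [B] / [Z]³ = (0.0068) / (0.0050)³ = 54400
ΔG = RT ln(Qc/Kc) = (8.314 J mol⁻¹ K⁻¹)(298 K) × ln(54400/2.0e5)
   = (2.478 kJ/mol)(-1.302) = -3.23 kJ/mol
ΔG < 0, so the forward reaction is spontaneous (proceeds forward).

ΔG = -3.23 kJ/mol; the forward reaction is spontaneous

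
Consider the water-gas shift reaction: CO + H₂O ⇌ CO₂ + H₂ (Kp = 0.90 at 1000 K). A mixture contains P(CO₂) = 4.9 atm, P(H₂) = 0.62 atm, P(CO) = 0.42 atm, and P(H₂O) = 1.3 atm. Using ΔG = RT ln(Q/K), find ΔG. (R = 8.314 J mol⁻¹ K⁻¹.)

ΔG = 15.1 kJ/mol

Qp = P(CO₂)·P(H₂) / (P(CO)·P(H₂O)) = (4.9)·(0.62) / ((0.42)·(1.3)) = 5.56
ΔG = RT ln(Qp/Kp) = (8.314 J mol⁻¹ K⁻¹)(1000 K) × ln(5.56/0.90)
   = (8.314 kJ/mol)(1.821) = 15.1 kJ/mol
ΔG > 0, so the forward reaction is non-spontaneous (proceeds in reverse).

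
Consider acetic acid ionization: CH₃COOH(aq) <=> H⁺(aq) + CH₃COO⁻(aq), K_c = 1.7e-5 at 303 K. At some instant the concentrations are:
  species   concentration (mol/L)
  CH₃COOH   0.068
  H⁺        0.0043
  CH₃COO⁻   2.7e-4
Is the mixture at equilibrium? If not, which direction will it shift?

Q_c = [H⁺]·[CH₃COO⁻] / [CH₃COOH] = (0.0043)·(2.7e-4) / (0.068) = 1.7e-5
Q_c = 1.7e-5 = K_c; the system is at equilibrium.

yes, at equilibrium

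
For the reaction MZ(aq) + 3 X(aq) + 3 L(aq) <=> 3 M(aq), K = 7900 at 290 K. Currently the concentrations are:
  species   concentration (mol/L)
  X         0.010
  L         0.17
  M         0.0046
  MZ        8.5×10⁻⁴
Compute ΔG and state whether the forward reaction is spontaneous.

ΔG = 2.61 kJ/mol; the forward reaction is non-spontaneous

Q = [M]³ / ([MZ]·[X]³·[L]³) = (0.0046)³ / ((8.5×10⁻⁴)·(0.010)³·(0.17)³) = 23300
ΔG = RT ln(Q/K) = (8.314 J mol⁻¹ K⁻¹)(290 K) × ln(23300/7900)
   = (2.411 kJ/mol)(1.082) = 2.61 kJ/mol
ΔG > 0, so the forward reaction is non-spontaneous (proceeds in reverse).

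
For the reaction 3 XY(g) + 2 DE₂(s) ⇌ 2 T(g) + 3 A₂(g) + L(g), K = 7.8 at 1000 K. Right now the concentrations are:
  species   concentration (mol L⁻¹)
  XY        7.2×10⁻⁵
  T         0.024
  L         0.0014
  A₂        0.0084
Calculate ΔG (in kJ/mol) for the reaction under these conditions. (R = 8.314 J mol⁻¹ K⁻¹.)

ΔG = -15.0 kJ/mol

(DE₂ is a pure solid — omitted from Q.)
Q = [T]²·[A₂]³·[L] / [XY]³ = (0.024)²·(0.0084)³·(0.0014) / (7.2×10⁻⁵)³ = 1.28
ΔG = RT ln(Q/K) = (8.314 J mol⁻¹ K⁻¹)(1000 K) × ln(1.28/7.8)
   = (8.314 kJ/mol)(-1.807) = -15.0 kJ/mol
ΔG < 0, so the forward reaction is spontaneous (proceeds forward).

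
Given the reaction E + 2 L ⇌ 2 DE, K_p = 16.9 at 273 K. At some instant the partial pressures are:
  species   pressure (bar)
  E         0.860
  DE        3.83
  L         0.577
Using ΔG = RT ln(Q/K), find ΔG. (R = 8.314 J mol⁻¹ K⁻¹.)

Q_p = P(DE)² / (P(E)·P(L)²) = (3.83)² / ((0.860)·(0.577)²) = 51.2
ΔG = RT ln(Q_p/K_p) = (8.314 J mol⁻¹ K⁻¹)(273 K) × ln(51.2/16.9)
   = (2.270 kJ/mol)(1.108) = 2.52 kJ/mol
ΔG > 0, so the forward reaction is non-spontaneous (proceeds in reverse).

ΔG = 2.52 kJ/mol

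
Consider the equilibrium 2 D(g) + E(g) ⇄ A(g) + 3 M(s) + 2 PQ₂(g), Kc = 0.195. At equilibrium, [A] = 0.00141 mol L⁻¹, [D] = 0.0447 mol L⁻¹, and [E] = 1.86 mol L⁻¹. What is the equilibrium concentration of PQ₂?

(M is a pure solid — omitted from Kc.)
At equilibrium, Kc = [A]·[PQ₂]² / ([D]²·[E]) = 0.195.
(0.00141)·([PQ₂])² / ((0.0447)²·(1.86)) = 0.195
[PQ₂]² = 0.514 ⇒ [PQ₂] = 0.717 mol L⁻¹

[PQ₂] = 0.717 mol L⁻¹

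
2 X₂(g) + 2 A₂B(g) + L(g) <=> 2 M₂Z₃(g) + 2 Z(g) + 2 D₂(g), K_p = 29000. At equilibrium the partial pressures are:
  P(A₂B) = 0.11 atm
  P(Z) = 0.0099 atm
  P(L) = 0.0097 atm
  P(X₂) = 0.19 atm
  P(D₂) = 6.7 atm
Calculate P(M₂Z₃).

P(M₂Z₃) = 5.3 atm

At equilibrium, K_p = P(M₂Z₃)²·P(Z)²·P(D₂)² / (P(X₂)²·P(A₂B)²·P(L)) = 29000.
(P(M₂Z₃))²·(0.0099)²·(6.7)² / ((0.19)²·(0.11)²·(0.0097)) = 29000
P(M₂Z₃)² = 27.9 ⇒ P(M₂Z₃) = 5.3 atm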